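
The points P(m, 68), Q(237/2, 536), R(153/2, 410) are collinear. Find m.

-75/2

The three points are collinear iff det[PQ; PR] = 0.
This determinant is linear in m: (126)m + (4725) = 0, so m = -75/2.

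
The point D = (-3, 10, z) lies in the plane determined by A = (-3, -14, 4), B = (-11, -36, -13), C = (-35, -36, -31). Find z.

The plane through A, B, C has equation 396x + 264y − 528z = -6996.
Substituting D: (-528)z + (1452) = -6996, so z = 16.

16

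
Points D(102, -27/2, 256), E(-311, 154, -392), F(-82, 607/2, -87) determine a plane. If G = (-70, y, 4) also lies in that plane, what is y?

-47/2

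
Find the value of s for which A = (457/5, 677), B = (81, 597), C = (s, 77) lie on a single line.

67/5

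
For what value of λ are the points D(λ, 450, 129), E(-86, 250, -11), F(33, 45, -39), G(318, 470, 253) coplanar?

The points are coplanar iff DE · (DF × DG) = 0.
Expanding, this is linear in λ: (47960)λ + (-2589840) = 0.
So λ = 54.

54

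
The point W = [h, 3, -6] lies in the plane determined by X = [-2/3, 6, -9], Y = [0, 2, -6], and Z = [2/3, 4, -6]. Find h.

1/3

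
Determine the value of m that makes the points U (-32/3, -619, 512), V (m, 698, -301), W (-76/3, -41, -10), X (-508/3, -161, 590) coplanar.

-470/3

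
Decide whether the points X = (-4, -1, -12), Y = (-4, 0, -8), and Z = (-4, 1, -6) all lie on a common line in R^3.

XY = (0, 1, 4), XZ = (0, 2, 6).
Comparing components 2 and 3: (1)(6) − (4)(2) = -2 ≠ 0, so XY and XZ are not parallel and the points are not collinear.

No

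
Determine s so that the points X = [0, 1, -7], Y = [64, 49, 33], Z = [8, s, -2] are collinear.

Direction XY = (64, 48, 40). From the x-coordinate of Z, the parameter along the line is τ = (8 − 0)/64 = 1/8.
Then s = 1 + 1/8·(48) = 7.

7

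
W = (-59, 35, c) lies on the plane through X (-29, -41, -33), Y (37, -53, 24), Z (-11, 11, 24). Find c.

-6

The plane through X, Y, Z has equation −3648x − 2736y + 3648z = 97584.
Substituting W: (3648)c + (119472) = 97584, so c = -6.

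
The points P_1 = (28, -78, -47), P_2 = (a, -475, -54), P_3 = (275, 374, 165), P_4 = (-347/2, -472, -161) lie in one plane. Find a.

Normal to plane P_1P_3P_4: n = (32000, -14560, -6240); plane equation n·P = 2324960.
Requiring n·P_2 = 2324960: (32000)a + (7252960) = 2324960.
So a = -154.

-154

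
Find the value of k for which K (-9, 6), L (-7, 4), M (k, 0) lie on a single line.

-3

Collinearity: (M − K) must be parallel to (L − K) = (2, -2).
Cross-multiplying the components: (k − (-9))·(-2) = (-6)·(2).
Solving gives k = -3.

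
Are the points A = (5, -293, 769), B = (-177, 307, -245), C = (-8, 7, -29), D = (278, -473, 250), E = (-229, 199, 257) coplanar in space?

No

The plane through A, B, C has normal n = AB × AC = (-174600, -132054, -46800) and equation n·P = 1829622.
Checking the remaining points: n·D = 2222742, n·E = 1677054.
Since n·D = 2222742 ≠ 1829622, D is off the plane and the points are not all coplanar.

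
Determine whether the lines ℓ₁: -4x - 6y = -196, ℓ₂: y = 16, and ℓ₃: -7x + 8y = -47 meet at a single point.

Yes

Intersecting ℓ₁ and ℓ₂: solving the 2×2 system gives (x, y) = (25, 16).
Substitute into ℓ₃: (-7)(25) + (8)(16) = -47.
This equals -47, so (25, 16) lies on all three lines and they are concurrent.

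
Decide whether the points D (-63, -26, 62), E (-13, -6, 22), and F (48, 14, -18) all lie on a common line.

No

DE = (50, 20, -40), DF = (111, 40, -80).
Comparing components 3 and 1: (-40)(111) − (50)(-80) = -440 ≠ 0, so DE and DF are not parallel and the points are not collinear.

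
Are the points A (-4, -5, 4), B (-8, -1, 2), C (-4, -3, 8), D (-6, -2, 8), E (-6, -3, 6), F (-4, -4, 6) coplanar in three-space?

The plane through A, B, C has normal n = AB × AC = (20, 16, -8) and equation n·P = -192.
Checking the remaining points: n·D = -216, n·E = -216, n·F = -192.
Since n·D = -216 ≠ -192, D is off the plane and the points are not all coplanar.

No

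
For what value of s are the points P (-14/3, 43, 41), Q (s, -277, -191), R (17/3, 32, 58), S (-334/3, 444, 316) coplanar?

Coplanarity ⇔ det[PQ; PR; PS] = 0.
Expanding, this is linear in s: (-9842)s + (2263660/3) = 0.
So s = 230/3.

230/3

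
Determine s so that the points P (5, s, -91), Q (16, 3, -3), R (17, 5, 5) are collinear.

-19

Collinearity requires PQ × PR = 0; each component is linear in s.
The x-component gives (-8)s + (-152) = 0, so s = -19.
The remaining components then also vanish.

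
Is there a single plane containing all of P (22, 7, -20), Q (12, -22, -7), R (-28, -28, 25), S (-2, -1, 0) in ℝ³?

The four points are coplanar iff the 3×3 determinant with rows PQ, PR, PS is zero.
Rows: (-10, -29, 13), (-50, -35, 45), (-24, -8, 20).
Expanding along the first row: (-10)(-340) − (-29)(80) + (13)(-440) = 0.
Zero determinant ⇒ coplanar.

Yes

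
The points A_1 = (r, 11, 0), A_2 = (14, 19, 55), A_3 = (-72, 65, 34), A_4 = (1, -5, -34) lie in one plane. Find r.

-5

The points are coplanar iff A_1A_2 · (A_1A_3 × A_1A_4) = 0.
Expanding, this is linear in r: (4598)r + (22990) = 0.
So r = -5.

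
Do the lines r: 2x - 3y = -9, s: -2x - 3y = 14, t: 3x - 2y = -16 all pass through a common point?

No

Lines aᵢx + bᵢy = cᵢ with pairwise distinct directions are concurrent exactly when det[aᵢ bᵢ cᵢ] = 0.
Here the determinant is 5.
Nonzero, so no common point exists.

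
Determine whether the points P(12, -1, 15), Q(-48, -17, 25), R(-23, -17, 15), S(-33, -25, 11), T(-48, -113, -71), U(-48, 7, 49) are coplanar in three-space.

The plane through P, Q, R has normal n = PQ × PR = (160, -350, 400) and equation n·X = 8270.
Checking the remaining points: n·S = 7870, n·T = 3470, n·U = 9470.
Since n·S = 7870 ≠ 8270, S is off the plane and the points are not all coplanar.

No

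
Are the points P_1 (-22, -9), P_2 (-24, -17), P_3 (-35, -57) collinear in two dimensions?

No

P_1P_2 = (-2, -8), P_1P_3 = (-13, -48).
If collinear, P_1P_3 would be a scalar multiple of P_1P_2. But (-2)·(-48) ≠ (-8)·(-13) (difference -8), so they are not parallel; the points are not collinear.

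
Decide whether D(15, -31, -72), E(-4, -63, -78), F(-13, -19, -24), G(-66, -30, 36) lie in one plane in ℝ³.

The four points are coplanar iff the 3×3 determinant with rows DE, DF, DG is zero.
Rows: (-19, -32, -6), (-28, 12, 48), (-81, 1, 108).
Expanding along the first row: (-19)(1248) − (-32)(864) + (-6)(944) = -1728.
Nonzero ⇒ not coplanar.

No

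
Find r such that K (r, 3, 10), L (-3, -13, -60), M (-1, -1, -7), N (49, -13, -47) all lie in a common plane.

Coplanarity ⇔ det[KL; KM; KN] = 0.
Expanding, this is linear in r: (-156)r + (-468) = 0.
So r = -3.

-3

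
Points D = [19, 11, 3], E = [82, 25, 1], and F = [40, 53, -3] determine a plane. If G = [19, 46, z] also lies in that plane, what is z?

The plane through D, E, F has equation 336y + 2352z = 10752.
Substituting G: (2352)z + (15456) = 10752, so z = -2.

-2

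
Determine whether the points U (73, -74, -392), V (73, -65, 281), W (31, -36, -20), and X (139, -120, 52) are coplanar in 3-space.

No

A normal to the plane through U, V, W is n = UV × UW = (-22226, -28266, 378).
The plane has equation n·P = 321010. For X: n·X = 322162.
322162 ≠ 321010, so X is off the plane.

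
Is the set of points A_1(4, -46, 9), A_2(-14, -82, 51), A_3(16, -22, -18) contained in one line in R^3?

A_1A_2 = (-18, -36, 42), A_1A_3 = (12, 24, -27).
Comparing components 2 and 3: (-36)(-27) − (42)(24) = -36 ≠ 0, so A_1A_2 and A_1A_3 are not parallel and the points are not collinear.

No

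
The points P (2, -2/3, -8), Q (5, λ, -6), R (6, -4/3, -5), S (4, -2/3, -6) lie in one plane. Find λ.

-4/3

Coplanarity ⇔ det[PQ; PR; PS] = 0.
Expanding, this is linear in λ: (-2)λ + (-8/3) = 0.
So λ = -4/3.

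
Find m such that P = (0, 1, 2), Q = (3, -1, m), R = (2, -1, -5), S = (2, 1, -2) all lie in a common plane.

-7

Coplanarity ⇔ det[PQ; PR; PS] = 0.
Expanding, this is linear in m: (4)m + (28) = 0.
So m = -7.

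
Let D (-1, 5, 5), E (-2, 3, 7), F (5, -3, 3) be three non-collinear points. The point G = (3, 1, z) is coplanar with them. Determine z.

The plane through D, E, F has equation 20x + 10y + 20z = 130.
Substituting G: (20)z + (70) = 130, so z = 3.

3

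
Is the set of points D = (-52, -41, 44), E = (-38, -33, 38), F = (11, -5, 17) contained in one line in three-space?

Yes

DE = (14, 8, -6), DF = (63, 36, -27).
DE × DF = (0, 0, 0).
The cross product vanishes, so the three points are collinear.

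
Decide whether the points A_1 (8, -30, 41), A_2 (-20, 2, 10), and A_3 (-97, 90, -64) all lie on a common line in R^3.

No

A_1A_2 = (-28, 32, -31), A_1A_3 = (-105, 120, -105).
A_1A_2 × A_1A_3 = (360, 315, 0).
The cross product is nonzero, so the points do not lie on one line.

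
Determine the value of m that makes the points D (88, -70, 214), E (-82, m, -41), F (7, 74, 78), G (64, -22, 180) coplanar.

Normal to plane DFG: n = (1632, 510, -432); plane equation n·P = 15468.
Requiring n·E = 15468: (510)m + (-116112) = 15468.
So m = 258.

258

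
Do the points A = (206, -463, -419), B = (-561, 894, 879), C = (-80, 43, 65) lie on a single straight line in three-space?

Yes

AB = (-767, 1357, 1298), AC = (-286, 506, 484).
Each component of AC is 22/59 times the corresponding component of AB, so AC = 22/59·AB and the points are collinear.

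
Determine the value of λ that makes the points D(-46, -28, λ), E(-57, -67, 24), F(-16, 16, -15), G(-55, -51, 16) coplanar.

5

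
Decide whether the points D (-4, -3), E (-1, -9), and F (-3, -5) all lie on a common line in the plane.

Yes

DE = (3, -6), DF = (1, -2).
Twice the signed area of △DEF is (3)(-2) − (-6)(1) = 0.
The triangle is degenerate (zero area), so the points are collinear.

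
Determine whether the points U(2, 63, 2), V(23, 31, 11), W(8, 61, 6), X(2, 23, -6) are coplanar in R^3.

The four points are coplanar iff the 3×3 determinant with rows UV, UW, UX is zero.
Rows: (21, -32, 9), (6, -2, 4), (0, -40, -8).
Expanding along the first row: (21)(176) − (-32)(-48) + (9)(-240) = 0.
Zero determinant ⇒ coplanar.

Yes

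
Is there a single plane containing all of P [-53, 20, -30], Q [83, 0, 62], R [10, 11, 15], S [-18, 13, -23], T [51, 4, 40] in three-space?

The plane through P, Q, R has normal n = PQ × PR = (-72, -324, 36) and equation n·X = -3744.
Checking the remaining points: n·S = -3744, n·T = -3528.
Since n·T = -3528 ≠ -3744, T is off the plane and the points are not all coplanar.

No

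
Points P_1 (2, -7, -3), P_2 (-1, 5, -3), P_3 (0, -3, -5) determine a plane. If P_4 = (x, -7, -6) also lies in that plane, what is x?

1/2

The plane through P_1, P_2, P_3 has equation −24x − 6y + 12z = -42.
Substituting P_4: (-24)x + (-30) = -42, so x = 1/2.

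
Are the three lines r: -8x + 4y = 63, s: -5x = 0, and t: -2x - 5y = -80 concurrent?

No

The three lines meet at one point iff the augmented coefficient matrix [aᵢ bᵢ cᵢ] has rank < 3, i.e. its determinant vanishes.
Here the determinant is -25.
Nonzero, so no common point exists.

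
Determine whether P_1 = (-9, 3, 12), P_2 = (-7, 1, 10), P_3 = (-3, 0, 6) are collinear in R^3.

No

P_1P_2 = (2, -2, -2), P_1P_3 = (6, -3, -6).
P_1P_2 × P_1P_3 = (6, 0, 6).
The cross product is nonzero, so the points do not lie on one line.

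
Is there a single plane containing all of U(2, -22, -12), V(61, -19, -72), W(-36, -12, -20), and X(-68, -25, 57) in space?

Yes

The four points are coplanar iff the 3×3 determinant with rows UV, UW, UX is zero.
Rows: (59, 3, -60), (-38, 10, -8), (-70, -3, 69).
Expanding along the first row: (59)(666) − (3)(-3182) + (-60)(814) = 0.
Zero determinant ⇒ coplanar.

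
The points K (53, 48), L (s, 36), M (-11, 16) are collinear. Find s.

29

The three points are collinear iff det[KL; KM] = 0.
This determinant is linear in s: (-32)s + (928) = 0, so s = 29.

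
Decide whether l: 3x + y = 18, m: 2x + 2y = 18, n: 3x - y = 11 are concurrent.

No

Intersecting l and m: solving the 2×2 system gives (x, y) = (9/2, 9/2).
Substitute into n: (3)(9/2) + (-1)(9/2) = 9.
But n requires 11 ≠ 9, so the three lines have no common point.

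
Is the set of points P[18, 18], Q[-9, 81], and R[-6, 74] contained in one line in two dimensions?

PQ = (-27, 63), PR = (-24, 56).
det[PQ; PR] = (-27)(56) − (63)(-24) = 0.
The determinant is zero, so the points are collinear.

Yes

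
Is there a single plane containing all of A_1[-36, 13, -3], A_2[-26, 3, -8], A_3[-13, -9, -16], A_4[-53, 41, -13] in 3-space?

No

With A_1 as base: A_1A_2 = (10, -10, -5), A_1A_3 = (23, -22, -13), A_1A_4 = (-17, 28, -10).
A_1A_3 × A_1A_4 = (584, 451, 270).
A_1A_2 · (A_1A_3 × A_1A_4) = -20.
Since -20 ≠ 0, the four points are not coplanar.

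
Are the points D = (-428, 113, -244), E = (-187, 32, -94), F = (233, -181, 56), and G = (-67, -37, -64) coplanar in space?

No

The four points are coplanar iff the 3×3 determinant with rows DE, DF, DG is zero.
Rows: (241, -81, 150), (661, -294, 300), (361, -150, 180).
Expanding along the first row: (241)(-7920) − (-81)(10680) + (150)(6984) = 3960.
Nonzero ⇒ not coplanar.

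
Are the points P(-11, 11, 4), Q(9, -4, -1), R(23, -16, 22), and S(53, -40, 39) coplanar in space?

With P as base: PQ = (20, -15, -5), PR = (34, -27, 18), PS = (64, -51, 35).
PR × PS = (-27, -38, -6).
PQ · (PR × PS) = 60.
Since 60 ≠ 0, the four points are not coplanar.

No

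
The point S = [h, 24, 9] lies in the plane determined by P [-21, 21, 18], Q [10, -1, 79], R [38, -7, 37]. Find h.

-25

Coplanarity requires PQ · (PR × PS) = 0.
PQ = (31, -22, 61), PR = (59, -28, 19); the triple product is linear in h with coefficient 1290 and constant term 32250.
Setting it to zero: h = -25.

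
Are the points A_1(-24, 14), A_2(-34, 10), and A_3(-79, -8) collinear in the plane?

A_1A_2 = (-10, -4), A_1A_3 = (-55, -22).
Checking proportionality: A_1A_3 = 11/2·A_1A_2, so the vectors are parallel and the points are collinear.

Yes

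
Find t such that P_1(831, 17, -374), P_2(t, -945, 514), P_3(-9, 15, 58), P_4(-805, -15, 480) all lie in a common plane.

-57

Coplanarity ⇔ det[P_1P_2; P_1P_3; P_1P_4] = 0.
Expanding, this is linear in t: (12116)t + (690612) = 0.
So t = -57.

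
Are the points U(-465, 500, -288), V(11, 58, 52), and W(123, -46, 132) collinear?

Yes

UV = (476, -442, 340), UW = (588, -546, 420).
Each component of UW is 21/17 times the corresponding component of UV, so UW = 21/17·UV and the points are collinear.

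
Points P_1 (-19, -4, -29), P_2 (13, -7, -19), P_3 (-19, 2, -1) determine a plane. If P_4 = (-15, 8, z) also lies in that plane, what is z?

30

A normal to the plane is n = P_1P_2 × P_1P_3 = (-144, -896, 192).
P_4 lies in the plane iff n · P_1P_4 = 0.
This gives (192)z + (-5760) = 0, so z = 30.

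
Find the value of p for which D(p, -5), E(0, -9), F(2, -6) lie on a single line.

The three points are collinear iff det[DE; DF] = 0.
This determinant is linear in p: (-3)p + (8) = 0, so p = 8/3.

8/3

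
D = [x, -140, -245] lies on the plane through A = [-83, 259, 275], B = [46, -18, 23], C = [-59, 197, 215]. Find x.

A normal to the plane is n = AB × AC = (996, 1692, -1350).
D lies in the plane iff n · AD = 0.
This gives (996)x + (109560) = 0, so x = -110.

-110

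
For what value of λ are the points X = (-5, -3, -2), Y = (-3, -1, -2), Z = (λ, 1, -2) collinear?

-1

Collinearity requires XY × XZ = 0; each component is linear in λ.
The z-component gives (-2)λ + (-2) = 0, so λ = -1.
The remaining components then also vanish.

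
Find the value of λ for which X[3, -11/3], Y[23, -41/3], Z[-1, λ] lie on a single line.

The three points are collinear iff det[XY; XZ] = 0.
This determinant is linear in λ: (20)λ + (100/3) = 0, so λ = -5/3.

-5/3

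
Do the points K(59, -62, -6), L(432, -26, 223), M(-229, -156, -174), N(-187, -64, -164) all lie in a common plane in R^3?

No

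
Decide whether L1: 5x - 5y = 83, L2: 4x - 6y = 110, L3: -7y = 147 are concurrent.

No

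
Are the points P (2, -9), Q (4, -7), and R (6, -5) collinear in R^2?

Yes

PQ = (2, 2), PR = (4, 4).
Twice the signed area of △PQR is (2)(4) − (2)(4) = 0.
The triangle is degenerate (zero area), so the points are collinear.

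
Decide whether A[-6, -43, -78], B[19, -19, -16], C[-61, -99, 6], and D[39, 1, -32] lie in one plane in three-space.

No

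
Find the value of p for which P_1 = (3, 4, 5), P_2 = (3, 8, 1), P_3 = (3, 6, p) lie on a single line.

3

Collinearity requires P_1P_2 × P_1P_3 = 0; each component is linear in p.
The x-component gives (4)p + (-12) = 0, so p = 3.
The remaining components then also vanish.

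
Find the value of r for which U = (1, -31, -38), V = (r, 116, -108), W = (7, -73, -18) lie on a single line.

Collinearity requires UV × UW = 0; each component is linear in r.
The y-component gives (-20)r + (-400) = 0, so r = -20.
The remaining components then also vanish.

-20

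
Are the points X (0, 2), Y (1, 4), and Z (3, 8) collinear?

XY = (1, 2), XZ = (3, 6).
Twice the signed area of △XYZ is (1)(6) − (2)(3) = 0.
The triangle is degenerate (zero area), so the points are collinear.

Yes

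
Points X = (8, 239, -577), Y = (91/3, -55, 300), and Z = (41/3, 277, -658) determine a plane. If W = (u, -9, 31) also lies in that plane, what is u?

Coplanarity requires XY · (XZ × XW) = 0.
XY = (67/3, -294, 877), XZ = (17/3, 38, -81); the triple product is linear in u with coefficient -9512 and constant term -76096.
Setting it to zero: u = -8.

-8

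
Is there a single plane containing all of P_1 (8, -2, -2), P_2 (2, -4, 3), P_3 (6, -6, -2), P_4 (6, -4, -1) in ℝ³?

Yes

With P_1 as base: P_1P_2 = (-6, -2, 5), P_1P_3 = (-2, -4, 0), P_1P_4 = (-2, -2, 1).
P_1P_3 × P_1P_4 = (-4, 2, -4).
P_1P_2 · (P_1P_3 × P_1P_4) = 0.
The scalar triple product vanishes, so the four points are coplanar.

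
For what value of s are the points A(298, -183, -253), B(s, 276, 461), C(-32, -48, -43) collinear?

Direction AC = (-330, 135, 210). From the y-coordinate of B, the parameter along the line is τ = (276 − (-183))/135 = 17/5.
Then s = 298 + 17/5·(-330) = -824.

-824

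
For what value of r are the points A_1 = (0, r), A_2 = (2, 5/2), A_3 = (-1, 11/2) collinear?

9/2

Collinearity: (A_1 − A_2) must be parallel to (A_3 − A_2) = (-3, 3).
Cross-multiplying the components: (r − 5/2)·(-3) = (-2)·(3).
Solving gives r = 9/2.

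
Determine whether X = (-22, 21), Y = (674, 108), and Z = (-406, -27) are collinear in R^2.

XY = (696, 87), XZ = (-384, -48).
Twice the signed area of △XYZ is (696)(-48) − (87)(-384) = 0.
The triangle is degenerate (zero area), so the points are collinear.

Yes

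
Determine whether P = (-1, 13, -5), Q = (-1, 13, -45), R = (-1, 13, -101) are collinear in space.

PQ = (0, 0, -40), PR = (0, 0, -96).
Each component of PR is 12/5 times the corresponding component of PQ, so PR = 12/5·PQ and the points are collinear.

Yes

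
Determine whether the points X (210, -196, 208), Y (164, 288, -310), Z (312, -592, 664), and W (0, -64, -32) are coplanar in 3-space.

With X as base: XY = (-46, 484, -518), XZ = (102, -396, 456), XW = (-210, 132, -240).
XZ × XW = (34848, -71280, -69696).
XY · (XZ × XW) = 0.
The scalar triple product vanishes, so the four points are coplanar.

Yes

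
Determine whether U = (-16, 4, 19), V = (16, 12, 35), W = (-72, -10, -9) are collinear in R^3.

Yes

UV = (32, 8, 16), UW = (-56, -14, -28).
UV × UW = (0, 0, 0).
The cross product vanishes, so the three points are collinear.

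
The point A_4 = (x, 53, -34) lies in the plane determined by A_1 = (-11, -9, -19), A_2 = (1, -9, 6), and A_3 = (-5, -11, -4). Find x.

A normal to the plane is n = A_1A_2 × A_1A_3 = (50, -30, -24).
A_4 lies in the plane iff n · A_1A_4 = 0.
This gives (50)x + (-950) = 0, so x = 19.

19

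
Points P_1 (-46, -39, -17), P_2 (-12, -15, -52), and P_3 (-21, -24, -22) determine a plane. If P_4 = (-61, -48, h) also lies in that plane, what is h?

-14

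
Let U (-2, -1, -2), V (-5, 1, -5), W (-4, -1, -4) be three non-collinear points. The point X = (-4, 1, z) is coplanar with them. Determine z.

-4

The plane through U, V, W has equation −4x + 4z = 0.
Substituting X: (4)z + (16) = 0, so z = -4.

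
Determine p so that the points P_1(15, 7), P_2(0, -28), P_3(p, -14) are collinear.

The three points are collinear iff det[P_1P_2; P_1P_3] = 0.
This determinant is linear in p: (35)p + (-210) = 0, so p = 6.

6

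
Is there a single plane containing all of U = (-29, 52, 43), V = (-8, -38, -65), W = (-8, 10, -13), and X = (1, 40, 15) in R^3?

Yes

With U as base: UV = (21, -90, -108), UW = (21, -42, -56), UX = (30, -12, -28).
UW × UX = (504, -1092, 1008).
UV · (UW × UX) = 0.
The scalar triple product vanishes, so the four points are coplanar.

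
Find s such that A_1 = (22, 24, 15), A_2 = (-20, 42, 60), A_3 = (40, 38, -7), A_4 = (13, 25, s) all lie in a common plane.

25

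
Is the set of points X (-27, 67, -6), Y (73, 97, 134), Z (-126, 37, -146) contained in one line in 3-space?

XY = (100, 30, 140), XZ = (-99, -30, -140).
Comparing components 3 and 1: (140)(-99) − (100)(-140) = 140 ≠ 0, so XY and XZ are not parallel and the points are not collinear.

No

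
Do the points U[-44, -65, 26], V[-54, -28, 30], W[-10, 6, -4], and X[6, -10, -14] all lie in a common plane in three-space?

Yes

The four points are coplanar iff the 3×3 determinant with rows UV, UW, UX is zero.
Rows: (-10, 37, 4), (34, 71, -30), (50, 55, -40).
Expanding along the first row: (-10)(-1190) − (37)(140) + (4)(-1680) = 0.
Zero determinant ⇒ coplanar.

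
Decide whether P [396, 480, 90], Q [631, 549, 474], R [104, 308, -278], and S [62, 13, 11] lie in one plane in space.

With P as base: PQ = (235, 69, 384), PR = (-292, -172, -368), PS = (-334, -467, -79).
PR × PS = (-158268, 99844, 78916).
PQ · (PR × PS) = 0.
The scalar triple product vanishes, so the four points are coplanar.

Yes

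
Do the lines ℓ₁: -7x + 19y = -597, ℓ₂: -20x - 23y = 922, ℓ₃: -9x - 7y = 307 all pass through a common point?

No

The three lines meet at one point iff the augmented coefficient matrix [aᵢ bᵢ cᵢ] has rank < 3, i.e. its determinant vanishes.
Here the determinant is 3246.
Nonzero, so no common point exists.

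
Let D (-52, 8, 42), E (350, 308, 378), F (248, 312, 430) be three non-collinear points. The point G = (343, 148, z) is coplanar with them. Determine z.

107

A normal to the plane is n = DE × DF = (14256, -55176, 32208).
G lies in the plane iff n · DG = 0.
This gives (32208)z + (-3446256) = 0, so z = 107.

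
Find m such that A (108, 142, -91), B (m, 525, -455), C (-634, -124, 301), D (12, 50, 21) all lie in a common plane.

Coplanarity ⇔ det[AB; AC; AD] = 0.
Expanding, this is linear in m: (6272)m + (1185408) = 0.
So m = -189.

-189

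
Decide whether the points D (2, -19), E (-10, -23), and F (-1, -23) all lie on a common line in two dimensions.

No

DE = (-12, -4), DF = (-3, -4).
Twice the signed area of △DEF is (-12)(-4) − (-4)(-3) = 36.
The area is nonzero, so the three points are not collinear.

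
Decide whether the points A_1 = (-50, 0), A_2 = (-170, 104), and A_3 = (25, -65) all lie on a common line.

Yes

A_1A_2 = (-120, 104), A_1A_3 = (75, -65).
Checking proportionality: A_1A_3 = -5/8·A_1A_2, so the vectors are parallel and the points are collinear.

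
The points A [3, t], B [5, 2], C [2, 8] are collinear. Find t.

6

The three points are collinear iff det[AB; AC] = 0.
This determinant is linear in t: (-3)t + (18) = 0, so t = 6.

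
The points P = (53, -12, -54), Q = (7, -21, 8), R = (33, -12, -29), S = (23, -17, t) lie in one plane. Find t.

-14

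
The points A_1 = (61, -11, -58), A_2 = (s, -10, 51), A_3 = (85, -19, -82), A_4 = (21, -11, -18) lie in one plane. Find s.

-48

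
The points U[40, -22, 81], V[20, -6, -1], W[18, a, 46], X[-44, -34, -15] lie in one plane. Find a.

The points are coplanar iff UV · (UW × UX) = 0.
Expanding, this is linear in a: (-4968)a + (-109296) = 0.
So a = -22.

-22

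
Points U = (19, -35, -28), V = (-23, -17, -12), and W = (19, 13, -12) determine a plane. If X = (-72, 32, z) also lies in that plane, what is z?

The plane through U, V, W has equation −480x + 672y − 2016z = 23808.
Substituting X: (-2016)z + (56064) = 23808, so z = 16.

16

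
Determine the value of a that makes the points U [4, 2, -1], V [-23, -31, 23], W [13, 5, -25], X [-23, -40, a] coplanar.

Coplanarity ⇔ det[UV; UW; UX] = 0.
Expanding, this is linear in a: (216)a + (-1080) = 0.
So a = 5.

5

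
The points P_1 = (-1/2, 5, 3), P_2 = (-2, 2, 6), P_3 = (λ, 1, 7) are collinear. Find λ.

-5/2

Collinearity requires P_1P_2 × P_1P_3 = 0; each component is linear in λ.
The y-component gives (3)λ + (15/2) = 0, so λ = -5/2.
The remaining components then also vanish.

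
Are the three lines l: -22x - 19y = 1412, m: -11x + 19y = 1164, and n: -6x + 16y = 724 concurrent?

Lines aᵢx + bᵢy = cᵢ with pairwise distinct directions are concurrent exactly when det[aᵢ bᵢ cᵢ] = 0.
Here the determinant is 932.
Nonzero, so no common point exists.

No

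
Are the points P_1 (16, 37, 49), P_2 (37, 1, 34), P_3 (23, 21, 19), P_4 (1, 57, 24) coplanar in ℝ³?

Yes

The four points are coplanar iff the 3×3 determinant with rows P_1P_2, P_1P_3, P_1P_4 is zero.
Rows: (21, -36, -15), (7, -16, -30), (-15, 20, -25).
Expanding along the first row: (21)(1000) − (-36)(-625) + (-15)(-100) = 0.
Zero determinant ⇒ coplanar.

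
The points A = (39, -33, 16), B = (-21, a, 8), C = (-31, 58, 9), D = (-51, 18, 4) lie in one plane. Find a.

1

Coplanarity ⇔ det[AB; AC; AD] = 0.
Expanding, this is linear in a: (-210)a + (210) = 0.
So a = 1.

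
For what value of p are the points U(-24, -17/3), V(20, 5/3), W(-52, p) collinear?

The three points are collinear iff det[UV; UW] = 0.
This determinant is linear in p: (44)p + (1364/3) = 0, so p = -31/3.

-31/3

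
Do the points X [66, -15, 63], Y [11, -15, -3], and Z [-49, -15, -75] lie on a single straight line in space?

XY = (-55, 0, -66), XZ = (-115, 0, -138).
XY × XZ = (0, 0, 0).
The cross product vanishes, so the three points are collinear.

Yes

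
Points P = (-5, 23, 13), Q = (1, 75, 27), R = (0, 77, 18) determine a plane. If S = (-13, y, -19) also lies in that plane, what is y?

The plane through P, Q, R has equation −496x + 40y + 64z = 4232.
Substituting S: (40)y + (5232) = 4232, so y = -25.

-25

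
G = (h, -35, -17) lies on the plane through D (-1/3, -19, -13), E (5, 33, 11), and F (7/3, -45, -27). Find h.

-11

A normal to the plane is n = DE × DF = (-104, 416/3, -832/3).
G lies in the plane iff n · DG = 0.
This gives (-104)h + (-1144) = 0, so h = -11.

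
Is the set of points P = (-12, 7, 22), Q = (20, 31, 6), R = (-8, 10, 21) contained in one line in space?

No

PQ = (32, 24, -16), PR = (4, 3, -1).
PQ × PR = (24, -32, 0).
The cross product is nonzero, so the points do not lie on one line.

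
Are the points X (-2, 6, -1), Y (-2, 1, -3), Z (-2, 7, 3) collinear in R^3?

XY = (0, -5, -2), XZ = (0, 1, 4).
XY × XZ = (-18, 0, 0).
The cross product is nonzero, so the points do not lie on one line.

No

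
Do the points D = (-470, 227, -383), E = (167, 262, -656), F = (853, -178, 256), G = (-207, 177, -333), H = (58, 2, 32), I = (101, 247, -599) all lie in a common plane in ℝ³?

Yes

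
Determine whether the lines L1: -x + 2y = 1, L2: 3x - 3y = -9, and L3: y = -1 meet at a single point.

Lines aᵢx + bᵢy = cᵢ with pairwise distinct directions are concurrent exactly when det[aᵢ bᵢ cᵢ] = 0.
Here the determinant is -3.
Nonzero, so no common point exists.

No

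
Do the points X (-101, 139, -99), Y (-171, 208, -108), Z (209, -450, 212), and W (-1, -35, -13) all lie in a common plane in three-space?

No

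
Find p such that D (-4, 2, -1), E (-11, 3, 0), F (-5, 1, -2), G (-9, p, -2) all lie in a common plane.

Coplanarity ⇔ det[DE; DF; DG] = 0.
Expanding, this is linear in p: (-8)p + (8) = 0.
So p = 1.

1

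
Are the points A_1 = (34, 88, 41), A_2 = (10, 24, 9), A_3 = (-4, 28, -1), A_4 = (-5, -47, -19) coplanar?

With A_1 as base: A_1A_2 = (-24, -64, -32), A_1A_3 = (-38, -60, -42), A_1A_4 = (-39, -135, -60).
A_1A_3 × A_1A_4 = (-2070, -642, 2790).
A_1A_2 · (A_1A_3 × A_1A_4) = 1488.
Since 1488 ≠ 0, the four points are not coplanar.

No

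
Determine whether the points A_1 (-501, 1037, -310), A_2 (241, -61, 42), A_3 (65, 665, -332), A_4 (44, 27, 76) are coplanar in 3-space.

No

A normal to the plane through A_1, A_2, A_3 is n = A_1A_2 × A_1A_3 = (155100, 215556, 345444).
The plane has equation n·P = 38738832. For A_4: n·A_4 = 38898156.
38898156 ≠ 38738832, so A_4 is off the plane.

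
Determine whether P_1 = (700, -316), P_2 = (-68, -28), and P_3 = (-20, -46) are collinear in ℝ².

P_1P_2 = (-768, 288), P_1P_3 = (-720, 270).
det[P_1P_2; P_1P_3] = (-768)(270) − (288)(-720) = 0.
The determinant is zero, so the points are collinear.

Yes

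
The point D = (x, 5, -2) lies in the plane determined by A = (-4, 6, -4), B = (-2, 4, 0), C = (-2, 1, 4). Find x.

-3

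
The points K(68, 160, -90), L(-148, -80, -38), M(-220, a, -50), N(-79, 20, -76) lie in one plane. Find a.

Normal to plane KLN: n = (3920, -4620, -5040); plane equation n·P = -19040.
Requiring n·M = -19040: (-4620)a + (-610400) = -19040.
So a = -128.

-128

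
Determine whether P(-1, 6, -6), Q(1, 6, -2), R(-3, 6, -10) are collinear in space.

PQ = (2, 0, 4), PR = (-2, 0, -4).
Each component of PR is -1 times the corresponding component of PQ, so PR = -1·PQ and the points are collinear.

Yes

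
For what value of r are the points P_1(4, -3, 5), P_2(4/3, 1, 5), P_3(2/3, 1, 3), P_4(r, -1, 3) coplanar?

Normal to plane P_1P_2P_3: n = (-8, -16/3, 8/3); plane equation n·P = -8/3.
Requiring n·P_4 = -8/3: (-8)r + (40/3) = -8/3.
So r = 2.

2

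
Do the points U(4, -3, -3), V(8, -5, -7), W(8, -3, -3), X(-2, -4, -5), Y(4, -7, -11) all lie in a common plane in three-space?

The plane through U, V, W has normal n = UV × UW = (0, -16, 8) and equation n·P = 24.
Checking the remaining points: n·X = 24, n·Y = 24.
All equal 24, so all 5 points lie in one plane.

Yes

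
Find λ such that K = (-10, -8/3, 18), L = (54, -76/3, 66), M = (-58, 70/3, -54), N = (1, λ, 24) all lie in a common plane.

-6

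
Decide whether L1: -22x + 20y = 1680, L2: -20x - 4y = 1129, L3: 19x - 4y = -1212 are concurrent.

No

Intersecting L1 and L2: solving the 2×2 system gives (x, y) = (-7325/122, 4381/244).
Substitute into L3: (19)(-7325/122) + (-4)(4381/244) = -147937/122.
But L3 requires -1212 ≠ -147937/122, so the three lines have no common point.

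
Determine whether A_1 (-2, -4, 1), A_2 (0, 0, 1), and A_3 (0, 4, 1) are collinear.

No

A_1A_2 = (2, 4, 0), A_1A_3 = (2, 8, 0).
Comparing components 1 and 2: (2)(8) − (4)(2) = 8 ≠ 0, so A_1A_2 and A_1A_3 are not parallel and the points are not collinear.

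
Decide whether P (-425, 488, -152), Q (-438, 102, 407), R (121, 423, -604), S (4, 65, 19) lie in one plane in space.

The four points are coplanar iff the 3×3 determinant with rows PQ, PR, PS is zero.
Rows: (-13, -386, 559), (546, -65, -452), (429, -423, 171).
Expanding along the first row: (-13)(-202311) − (-386)(287274) + (559)(-203073) = 0.
Zero determinant ⇒ coplanar.

Yes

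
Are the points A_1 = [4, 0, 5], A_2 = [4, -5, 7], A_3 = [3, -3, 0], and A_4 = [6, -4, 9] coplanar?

No

A normal to the plane through A_1, A_2, A_3 is n = A_1A_2 × A_1A_3 = (31, -2, -5).
The plane has equation n·P = 99. For A_4: n·A_4 = 149.
149 ≠ 99, so A_4 is off the plane.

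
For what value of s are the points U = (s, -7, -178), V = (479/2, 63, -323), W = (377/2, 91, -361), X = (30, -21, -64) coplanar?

242

Coplanarity ⇔ det[UV; UW; UX] = 0.
Expanding, this is linear in s: (-4060)s + (982520) = 0.
So s = 242.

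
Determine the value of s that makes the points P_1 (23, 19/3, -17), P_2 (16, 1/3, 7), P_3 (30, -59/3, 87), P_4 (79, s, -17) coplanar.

19/3

Normal to plane P_1P_2P_3: n = (0, 896, 224); plane equation n·P = 5600/3.
Requiring n·P_4 = 5600/3: (896)s + (-3808) = 5600/3.
So s = 19/3.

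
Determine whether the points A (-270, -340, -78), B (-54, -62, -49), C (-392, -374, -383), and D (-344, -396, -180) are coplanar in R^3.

The four points are coplanar iff the 3×3 determinant with rows AB, AC, AD is zero.
Rows: (216, 278, 29), (-122, -34, -305), (-74, -56, -102).
Expanding along the first row: (216)(-13612) − (278)(-10126) + (29)(4316) = 0.
Zero determinant ⇒ coplanar.

Yes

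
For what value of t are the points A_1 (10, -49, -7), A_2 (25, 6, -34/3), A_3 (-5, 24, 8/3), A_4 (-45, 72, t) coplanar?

Coplanarity ⇔ det[A_1A_2; A_1A_3; A_1A_4] = 0.
Expanding, this is linear in t: (1920)t + (-42880) = 0.
So t = 67/3.

67/3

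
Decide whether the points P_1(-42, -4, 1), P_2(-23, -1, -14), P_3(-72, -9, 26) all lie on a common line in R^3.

P_1P_2 = (19, 3, -15), P_1P_3 = (-30, -5, 25).
P_1P_2 × P_1P_3 = (0, -25, -5).
The cross product is nonzero, so the points do not lie on one line.

No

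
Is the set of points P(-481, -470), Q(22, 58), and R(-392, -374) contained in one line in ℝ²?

No

PQ = (503, 528), PR = (89, 96).
If collinear, PR would be a scalar multiple of PQ. But (503)·(96) ≠ (528)·(89) (difference 1296), so they are not parallel; the points are not collinear.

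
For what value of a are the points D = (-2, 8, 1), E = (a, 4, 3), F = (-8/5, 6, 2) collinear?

-6/5

Collinearity requires DE × DF = 0; each component is linear in a.
The y-component gives (-1)a + (-6/5) = 0, so a = -6/5.
The remaining components then also vanish.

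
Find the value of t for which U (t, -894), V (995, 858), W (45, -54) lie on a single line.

-830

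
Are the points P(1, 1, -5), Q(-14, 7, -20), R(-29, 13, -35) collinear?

Yes

PQ = (-15, 6, -15), PR = (-30, 12, -30).
Each component of PR is 2 times the corresponding component of PQ, so PR = 2·PQ and the points are collinear.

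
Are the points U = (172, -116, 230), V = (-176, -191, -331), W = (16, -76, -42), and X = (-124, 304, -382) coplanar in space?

Yes

A normal to the plane through U, V, W is n = UV × UW = (42840, -7140, -25620).
The plane has equation n·P = 2304120. For X: n·X = 2304120.
Equal, so X lies in the plane and all four are coplanar.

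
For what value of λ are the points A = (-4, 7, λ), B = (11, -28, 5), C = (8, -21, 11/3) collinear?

Collinearity requires AB × AC = 0; each component is linear in λ.
The x-component gives (7)λ + (35/3) = 0, so λ = -5/3.
The remaining components then also vanish.

-5/3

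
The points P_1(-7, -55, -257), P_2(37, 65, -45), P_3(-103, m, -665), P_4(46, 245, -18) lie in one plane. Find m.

The points are coplanar iff P_1P_2 · (P_1P_3 × P_1P_4) = 0.
Expanding, this is linear in m: (-720)m + (-601200) = 0.
So m = -835.

-835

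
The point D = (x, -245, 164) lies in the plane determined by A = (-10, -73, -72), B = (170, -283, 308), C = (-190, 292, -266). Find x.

A normal to the plane is n = AB × AC = (-97960, -33480, 27900).
D lies in the plane iff n · AD = 0.
This gives (-97960)x + (11363360) = 0, so x = 116.

116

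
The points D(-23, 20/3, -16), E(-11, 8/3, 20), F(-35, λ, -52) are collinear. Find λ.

Collinearity requires DE × DF = 0; each component is linear in λ.
The x-component gives (-36)λ + (384) = 0, so λ = 32/3.
The remaining components then also vanish.

32/3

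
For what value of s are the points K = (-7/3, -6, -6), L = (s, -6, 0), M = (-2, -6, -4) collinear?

Direction KM = (1/3, 0, 2). From the z-coordinate of L, the parameter along the line is τ = (0 − (-6))/2 = 3.
Then s = (-7/3) + 3·(1/3) = -4/3.

-4/3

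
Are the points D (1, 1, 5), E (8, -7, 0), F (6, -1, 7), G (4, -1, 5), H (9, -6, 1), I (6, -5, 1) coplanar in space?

The plane through D, E, F has normal n = DE × DF = (-26, -39, 26) and equation n·P = 65.
Checking the remaining points: n·G = 65, n·H = 26, n·I = 65.
Since n·H = 26 ≠ 65, H is off the plane and the points are not all coplanar.

No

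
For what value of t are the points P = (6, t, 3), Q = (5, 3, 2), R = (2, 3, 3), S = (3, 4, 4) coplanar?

4

Coplanarity ⇔ det[PQ; PR; PS] = 0.
Expanding, this is linear in t: (-4)t + (16) = 0.
So t = 4.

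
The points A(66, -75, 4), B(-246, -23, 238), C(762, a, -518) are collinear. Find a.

-191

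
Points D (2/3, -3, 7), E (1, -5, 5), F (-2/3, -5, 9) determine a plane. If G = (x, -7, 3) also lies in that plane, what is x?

4/3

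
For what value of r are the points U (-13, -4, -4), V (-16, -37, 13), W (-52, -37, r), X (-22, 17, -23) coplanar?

-14

The points are coplanar iff UV · (UW × UX) = 0.
Expanding, this is linear in r: (360)r + (5040) = 0.
So r = -14.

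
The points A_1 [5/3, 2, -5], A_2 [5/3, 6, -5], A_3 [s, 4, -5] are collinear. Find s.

Direction A_1A_2 = (0, 4, 0). From the y-coordinate of A_3, the parameter along the line is τ = (4 − 2)/4 = 1/2.
Then s = 5/3 + 1/2·(0) = 5/3.

5/3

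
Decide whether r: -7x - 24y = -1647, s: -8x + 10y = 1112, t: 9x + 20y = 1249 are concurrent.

Lines aᵢx + bᵢy = cᵢ with pairwise distinct directions are concurrent exactly when det[aᵢ bᵢ cᵢ] = 0.
Here the determinant is 0.
It vanishes, so the lines are concurrent at (-39, 80).

Yes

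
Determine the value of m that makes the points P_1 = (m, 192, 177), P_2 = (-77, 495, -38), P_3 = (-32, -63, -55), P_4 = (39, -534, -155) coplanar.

-139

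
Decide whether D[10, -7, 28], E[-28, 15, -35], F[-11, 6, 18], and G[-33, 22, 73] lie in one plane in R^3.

A normal to the plane through D, E, F is n = DE × DF = (599, 943, -32).
The plane has equation n·P = -1507. For G: n·G = -1357.
-1357 ≠ -1507, so G is off the plane.

No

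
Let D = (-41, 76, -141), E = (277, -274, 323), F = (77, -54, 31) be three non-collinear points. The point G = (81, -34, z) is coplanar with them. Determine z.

The plane through D, E, F has equation 120x + 56y − 40z = 4976.
Substituting G: (-40)z + (7816) = 4976, so z = 71.

71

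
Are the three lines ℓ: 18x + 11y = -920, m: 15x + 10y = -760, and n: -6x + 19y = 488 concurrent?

Lines aᵢx + bᵢy = cᵢ with pairwise distinct directions are concurrent exactly when det[aᵢ bᵢ cᵢ] = 0.
Here the determinant is 0.
It vanishes, so the lines are concurrent at (-56, 8).

Yes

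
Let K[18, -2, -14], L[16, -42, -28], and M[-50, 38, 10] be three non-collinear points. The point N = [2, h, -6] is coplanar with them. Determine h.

14

The plane through K, L, M has equation −400x + 1000y − 2800z = 30000.
Substituting N: (1000)h + (16000) = 30000, so h = 14.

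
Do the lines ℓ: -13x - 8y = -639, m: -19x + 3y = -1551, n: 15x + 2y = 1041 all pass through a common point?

Yes

The three lines meet at one point iff the augmented coefficient matrix [aᵢ bᵢ cᵢ] has rank < 3, i.e. its determinant vanishes.
Here the determinant is 0.
It vanishes, so the lines are concurrent at (75, -42).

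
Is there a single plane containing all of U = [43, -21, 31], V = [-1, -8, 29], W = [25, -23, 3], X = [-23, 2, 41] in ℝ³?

Yes

A normal to the plane through U, V, W is n = UV × UW = (-368, -1196, 322).
The plane has equation n·P = 19274. For X: n·X = 19274.
Equal, so X lies in the plane and all four are coplanar.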